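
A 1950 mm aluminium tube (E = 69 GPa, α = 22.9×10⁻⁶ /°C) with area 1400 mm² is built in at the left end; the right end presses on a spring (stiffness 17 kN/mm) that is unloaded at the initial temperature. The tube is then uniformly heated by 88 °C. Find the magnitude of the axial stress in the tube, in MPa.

Free thermal expansion: δ_free = αΔT L = 22.9×10⁻⁶ × 88 × 1950 = 3.93 mm.
Let P be the compressive force at the spring. The tube shortens elastically by PL/(AE) and the spring compresses by P/k; together these equal δ_free.
P [ L/(AE) + 1/k ] = δ_free → P [ 1950/(1400×69×10³) + 1/(17×10³) ] = 3.93.
P = 3.93 / 7.901×10⁻⁵ = 49740 N.
σ = P/A = 49740/1400 = 35.53 MPa.

σ ≈ 35.5 MPa (compressive)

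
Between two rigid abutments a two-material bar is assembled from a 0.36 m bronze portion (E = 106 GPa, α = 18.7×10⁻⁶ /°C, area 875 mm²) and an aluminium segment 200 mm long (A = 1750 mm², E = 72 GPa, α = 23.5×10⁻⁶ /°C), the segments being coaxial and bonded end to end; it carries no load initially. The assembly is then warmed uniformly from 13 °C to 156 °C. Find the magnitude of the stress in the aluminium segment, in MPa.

With the walls removed the bar would change length by δ_free = Σ αᵢΔT Lᵢ = 18.7×10⁻⁶×143×360 + 23.5×10⁻⁶×143×200 = 1.635 mm.
The rigid supports impose zero overall length change; the single axial force P common to all segments must satisfy P Σ Lᵢ/(AᵢEᵢ) = δ_free.
The series flexibility is Σ Lᵢ/(AᵢEᵢ) = 360/(875×106×10³) + 200/(1750×72×10³) = 5.469×10⁻⁶ mm/N.
P = 1.635 / 5.469×10⁻⁶ = 298900 N = 298.9 kN, compressive.
σ_{aluminium} = P / A = 298900 / 1750 = 170.8 MPa.

σ ≈ 171 MPa (compressive)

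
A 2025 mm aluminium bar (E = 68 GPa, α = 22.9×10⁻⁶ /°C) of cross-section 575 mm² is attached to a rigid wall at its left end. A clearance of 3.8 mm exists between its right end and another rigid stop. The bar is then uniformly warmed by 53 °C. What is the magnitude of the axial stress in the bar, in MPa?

If the wall were absent the bar would grow by αΔT L = 22.9×10⁻⁶ × 53 × 2025 = 2.458 mm.
This is smaller than the 3.8 mm clearance, so the bar expands freely without reaching the stop — the stress is zero.

σ ≈ 0 MPa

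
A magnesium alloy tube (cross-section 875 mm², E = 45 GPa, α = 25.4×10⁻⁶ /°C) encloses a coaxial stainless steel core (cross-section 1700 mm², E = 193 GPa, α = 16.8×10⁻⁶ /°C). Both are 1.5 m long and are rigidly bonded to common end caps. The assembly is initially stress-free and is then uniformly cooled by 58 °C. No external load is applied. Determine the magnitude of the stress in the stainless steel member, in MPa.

Both members must finish at the same length. With the larger α, the magnesium alloy tends to over-contract; the plates restrain it, putting the magnesium alloy in tension and the stainless steel in compression. With no external load the two internal forces are equal and opposite, magnitude P.
Compatibility of the two members (thermal + elastic change equal): (α₁ − α₂)ΔT = P·[1/(A₁E₁) + 1/(A₂E₂)].
|α₁ − α₂|·ΔT = 8.6×10⁻⁶ × 58 = 0.0004988.
1/(A₁E₁) + 1/(A₂E₂) = 1/(875×45×10³) + 1/(1700×193×10³) = 2.844×10⁻⁸ N⁻¹.
So P = 0.0004988 / 2.844×10⁻⁸ = 17.54 kN.
σ_{stainless steel} = P/A₂ = 17540/1700 = 10.32 MPa, compressive.

σ ≈ 10.3 MPa (compressive)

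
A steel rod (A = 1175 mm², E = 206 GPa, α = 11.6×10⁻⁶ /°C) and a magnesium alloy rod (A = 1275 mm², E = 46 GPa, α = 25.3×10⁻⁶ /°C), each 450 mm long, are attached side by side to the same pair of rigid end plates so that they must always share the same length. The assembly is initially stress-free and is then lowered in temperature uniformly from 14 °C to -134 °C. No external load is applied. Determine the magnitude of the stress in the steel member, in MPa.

σ ≈ 81.5 MPa (compressive)

Equilibrium of a rigid end plate with no external load gives equal and opposite internal forces ±P in the two members. Since α_{magnesium alloy} > α_{steel}, cooling drives the magnesium alloy into tension and the steel into compression.
Compatibility of the two members (thermal + elastic change equal): (α₁ − α₂)ΔT = P·[1/(A₁E₁) + 1/(A₂E₂)].
|α₁ − α₂|·ΔT = 13.7×10⁻⁶ × 148 = 0.002028.
1/(A₁E₁) + 1/(A₂E₂) = 1/(1175×206×10³) + 1/(1275×46×10³) = 2.118×10⁻⁸ N⁻¹.
P = 0.002028 / 2.118×10⁻⁸ = 95720 N = 95.72 kN.
σ_{steel} = P/A₁ = 95720/1175 = 81.47 MPa, compressive.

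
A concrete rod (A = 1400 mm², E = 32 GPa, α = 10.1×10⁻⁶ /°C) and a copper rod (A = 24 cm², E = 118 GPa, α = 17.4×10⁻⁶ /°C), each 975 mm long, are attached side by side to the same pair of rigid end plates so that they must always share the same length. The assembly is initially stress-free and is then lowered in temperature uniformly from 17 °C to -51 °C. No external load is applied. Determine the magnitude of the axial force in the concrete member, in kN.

P ≈ 19.2 kN (compressive in the concrete)

The copper has the larger α, so on cooling it would change length more than the concrete if both were free. The rigid plates force a common final length, so the copper is put into tension and the concrete into compression, with equal and opposite forces P (no external load).
Equating the net (thermal + elastic) strains gives |α₁ − α₂|·ΔT = P·[1/(A₁E₁) + 1/(A₂E₂)].
|α₁ − α₂|·ΔT = 7.3×10⁻⁶ × 68 = 0.0004964.
1/(A₁E₁) + 1/(A₂E₂) = 1/(1400×32×10³) + 1/(2400×118×10³) = 2.585×10⁻⁸ N⁻¹.
P = 0.0004964 / 2.585×10⁻⁸ = 19200 N = 19.2 kN.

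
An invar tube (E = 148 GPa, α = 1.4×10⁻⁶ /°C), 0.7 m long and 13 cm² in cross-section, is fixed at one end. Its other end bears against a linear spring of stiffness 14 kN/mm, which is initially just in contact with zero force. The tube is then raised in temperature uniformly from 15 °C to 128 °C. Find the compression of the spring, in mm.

Free thermal expansion: δ_free = αΔT L = 1.4×10⁻⁶ × 113 × 700 = 0.1107 mm.
With a force P in the spring, the elastic change of the tube is PL/(AE) and that of the spring is P/k; compatibility requires their sum to equal δ_free.
P [ L/(AE) + 1/k ] = δ_free → P [ 700/(1300×148×10³) + 1/(14×10³) ] = 0.1107.
P = 0.1107 / 7.507×10⁻⁵ = 1475 N.
Spring compression = P/k = 1475/(14×10³) = 0.1054 mm.

δ ≈ 0.105 mm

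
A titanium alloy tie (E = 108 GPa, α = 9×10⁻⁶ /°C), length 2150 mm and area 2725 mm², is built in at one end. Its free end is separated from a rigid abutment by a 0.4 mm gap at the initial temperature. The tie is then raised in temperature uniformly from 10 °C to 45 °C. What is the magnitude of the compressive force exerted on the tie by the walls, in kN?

If the wall were absent the tie would grow by αΔT L = 9×10⁻⁶ × 35 × 2150 = 0.6773 mm.
After closing the 0.4 mm clearance, 0.6773 − 0.4 = 0.2772 mm of expansion remains to be suppressed by the wall.
Compatibility: PL/(AE) = 0.2772 mm, so σ = P/A = E × (0.2772/2150) = 13.93 MPa.
P = σA = 13.93 × 2725 = 37.95 kN.

P ≈ 38 kN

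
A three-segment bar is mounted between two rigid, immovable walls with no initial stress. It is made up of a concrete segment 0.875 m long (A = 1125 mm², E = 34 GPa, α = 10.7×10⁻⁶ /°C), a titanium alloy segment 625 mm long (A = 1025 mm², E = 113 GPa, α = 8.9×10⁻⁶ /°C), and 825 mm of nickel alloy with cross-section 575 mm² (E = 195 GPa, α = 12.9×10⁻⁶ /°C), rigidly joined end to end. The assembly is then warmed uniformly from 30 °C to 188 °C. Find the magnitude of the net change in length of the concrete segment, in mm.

|ΔL| ≈ 1.11 mm

With the walls removed the bar would change length by δ_free = Σ αᵢΔT Lᵢ = 10.7×10⁻⁶×158×875 + 8.9×10⁻⁶×158×625 + 12.9×10⁻⁶×158×825 = 4.04 mm.
Since the ends are fixed, an axial force P builds up, equal in every segment, with P · Σ Lᵢ/(AᵢEᵢ) = δ_free.
The series flexibility is Σ Lᵢ/(AᵢEᵢ) = 875/(1125×34×10³) + 625/(1025×113×10³) + 825/(575×195×10³) = 3.563×10⁻⁵ mm/N.
So P = 4.04 / 3.563×10⁻⁵ = 113.4 kN, compressive.
For the concrete segment, free thermal change = 10.7×10⁻⁶×158×875 = 1.479 mm and elastic change from P = 113400×875/(1125×34×10³) = 2.594 mm; these oppose, so the net change is 1.11 mm (segment shortens).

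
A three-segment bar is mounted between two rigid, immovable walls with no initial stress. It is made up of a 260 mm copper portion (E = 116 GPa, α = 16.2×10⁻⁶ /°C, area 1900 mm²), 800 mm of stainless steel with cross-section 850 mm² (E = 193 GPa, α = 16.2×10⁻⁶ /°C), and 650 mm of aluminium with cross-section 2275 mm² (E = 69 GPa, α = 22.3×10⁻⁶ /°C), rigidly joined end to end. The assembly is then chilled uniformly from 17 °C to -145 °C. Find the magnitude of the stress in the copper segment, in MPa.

σ ≈ 265 MPa (tensile)

If the supports were absent, the total length change would be Σ αᵢΔT Lᵢ = 16.2×10⁻⁶×162×260 + 16.2×10⁻⁶×162×800 + 22.3×10⁻⁶×162×650 = 5.13 mm.
Since the ends are fixed, an axial force P builds up, equal in every segment, with P · Σ Lᵢ/(AᵢEᵢ) = δ_free.
Σ Lᵢ/(AᵢEᵢ) = 260/(1900×116×10³) + 800/(850×193×10³) + 650/(2275×69×10³) = 1.02×10⁻⁵ mm/N.
P = 5.13 / 1.02×10⁻⁵ = 503100 N = 503.1 kN, tensile.
σ_{copper} = P / A = 503100 / 1900 = 264.8 MPa.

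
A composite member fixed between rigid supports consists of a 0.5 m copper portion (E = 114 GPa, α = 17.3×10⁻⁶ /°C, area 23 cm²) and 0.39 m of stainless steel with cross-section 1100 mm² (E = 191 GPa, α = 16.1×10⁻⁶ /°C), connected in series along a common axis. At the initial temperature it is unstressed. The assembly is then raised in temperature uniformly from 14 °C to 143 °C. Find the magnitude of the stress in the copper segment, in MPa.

Free thermal expansion of the whole bar: Σ αᵢΔT Lᵢ = 17.3×10⁻⁶×129×500 + 16.1×10⁻⁶×129×390 = 1.926 mm.
Since the ends are fixed, an axial force P builds up, equal in every segment, with P · Σ Lᵢ/(AᵢEᵢ) = δ_free.
The series flexibility is Σ Lᵢ/(AᵢEᵢ) = 500/(2300×114×10³) + 390/(1100×191×10³) = 3.763×10⁻⁶ mm/N.
P = 1.926 / 3.763×10⁻⁶ = 511800 N = 511.8 kN, compressive.
σ_{copper} = P / A = 511800 / 2300 = 222.5 MPa.

σ ≈ 223 MPa (compressive)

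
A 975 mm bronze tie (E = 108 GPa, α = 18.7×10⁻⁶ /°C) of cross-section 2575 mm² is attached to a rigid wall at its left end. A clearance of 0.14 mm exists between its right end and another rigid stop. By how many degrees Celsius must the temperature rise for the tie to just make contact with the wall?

The gap closes when αΔT L = 0.14 mm, since the tie is still unstressed at that instant.
ΔT = 0.14 / (18.7×10⁻⁶ × 975) = 7.679 °C.

ΔT ≈ 7.68 °C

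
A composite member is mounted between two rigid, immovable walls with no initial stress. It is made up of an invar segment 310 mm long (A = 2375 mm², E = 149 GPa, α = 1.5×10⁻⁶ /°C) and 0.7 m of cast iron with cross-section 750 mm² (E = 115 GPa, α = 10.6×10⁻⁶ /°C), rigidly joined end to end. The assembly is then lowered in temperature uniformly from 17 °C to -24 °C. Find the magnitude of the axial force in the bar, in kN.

P ≈ 36 kN (tensile)

Free thermal contraction of the whole bar: Σ αᵢΔT Lᵢ = 1.5×10⁻⁶×41×310 + 10.6×10⁻⁶×41×700 = 0.3233 mm.
Since the ends are fixed, an axial force P builds up, equal in every segment, with P · Σ Lᵢ/(AᵢEᵢ) = δ_free.
Σ Lᵢ/(AᵢEᵢ) = 310/(2375×149×10³) + 700/(750×115×10³) = 8.992×10⁻⁶ mm/N.
Hence P = δ_free / Σ(L/AE) = 0.3233/8.992×10⁻⁶ = 35.95 kN (tensile).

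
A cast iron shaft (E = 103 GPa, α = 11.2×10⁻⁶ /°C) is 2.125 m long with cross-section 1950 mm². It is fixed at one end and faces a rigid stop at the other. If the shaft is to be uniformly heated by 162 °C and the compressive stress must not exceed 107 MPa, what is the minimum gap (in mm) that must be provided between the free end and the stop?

g ≈ 1.65 mm

With no wall the shaft would lengthen by αΔT L = 11.2×10⁻⁶ × 162 × 2125 = 3.856 mm.
At the allowable stress the elastic shortening the wall may impose is σL/E = 107 × 2125 / (103×10³) = 2.208 mm.
The gap must absorb the remainder: g_min = 3.856 − 2.208 = 1.648 mm.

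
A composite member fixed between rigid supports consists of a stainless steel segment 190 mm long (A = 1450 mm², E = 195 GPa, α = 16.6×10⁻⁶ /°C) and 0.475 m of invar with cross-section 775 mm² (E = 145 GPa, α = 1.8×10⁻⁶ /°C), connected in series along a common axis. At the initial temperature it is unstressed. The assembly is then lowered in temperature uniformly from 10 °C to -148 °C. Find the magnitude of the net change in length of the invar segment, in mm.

Free thermal contraction of the whole bar: Σ αᵢΔT Lᵢ = 16.6×10⁻⁶×158×190 + 1.8×10⁻⁶×158×475 = 0.6334 mm.
The rigid supports impose zero overall length change; the single axial force P common to all segments must satisfy P Σ Lᵢ/(AᵢEᵢ) = δ_free.
Σ Lᵢ/(AᵢEᵢ) = 190/(1450×195×10³) + 475/(775×145×10³) = 4.899×10⁻⁶ mm/N.
Hence P = δ_free / Σ(L/AE) = 0.6334/4.899×10⁻⁶ = 129.3 kN (tensile).
For the invar segment, free thermal change = 1.8×10⁻⁶×158×475 = 0.1351 mm and elastic change from P = 129300×475/(775×145×10³) = 0.5465 mm; these oppose, so the net change is 0.411 mm (segment lengthens).

|ΔL| ≈ 0.411 mm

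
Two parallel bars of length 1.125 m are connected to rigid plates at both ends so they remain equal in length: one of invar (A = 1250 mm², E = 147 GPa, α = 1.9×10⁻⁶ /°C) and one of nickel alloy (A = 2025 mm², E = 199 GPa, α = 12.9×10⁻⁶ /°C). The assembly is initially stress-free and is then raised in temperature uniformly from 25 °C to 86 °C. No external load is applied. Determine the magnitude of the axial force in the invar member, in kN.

P ≈ 84.7 kN (tensile in the invar)

Equilibrium of a rigid end plate with no external load gives equal and opposite internal forces ±P in the two members. Since α_{nickel alloy} > α_{invar}, heating drives the nickel alloy into compression and the invar into tension.
Equating the net (thermal + elastic) strains gives |α₁ − α₂|·ΔT = P·[1/(A₁E₁) + 1/(A₂E₂)].
|α₁ − α₂|·ΔT = 11×10⁻⁶ × 61 = 0.000671.
1/(A₁E₁) + 1/(A₂E₂) = 1/(1250×147×10³) + 1/(2025×199×10³) = 7.924×10⁻⁹ N⁻¹.
So P = 0.000671 / 7.924×10⁻⁹ = 84.68 kN.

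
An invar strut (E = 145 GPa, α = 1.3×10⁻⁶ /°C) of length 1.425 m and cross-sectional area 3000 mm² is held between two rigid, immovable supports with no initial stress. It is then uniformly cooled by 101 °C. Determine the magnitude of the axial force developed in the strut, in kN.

Full restraint means ε = 0, so the stress is σ = EαΔT = 145×10³ × 1.3×10⁻⁶ × 101 = 19.04 MPa.
P = AEαΔT = 3000 × 145×10³ × 1.3×10⁻⁶ × 101 = 57.12 kN (tensile).

P ≈ 57.1 kN (tensile)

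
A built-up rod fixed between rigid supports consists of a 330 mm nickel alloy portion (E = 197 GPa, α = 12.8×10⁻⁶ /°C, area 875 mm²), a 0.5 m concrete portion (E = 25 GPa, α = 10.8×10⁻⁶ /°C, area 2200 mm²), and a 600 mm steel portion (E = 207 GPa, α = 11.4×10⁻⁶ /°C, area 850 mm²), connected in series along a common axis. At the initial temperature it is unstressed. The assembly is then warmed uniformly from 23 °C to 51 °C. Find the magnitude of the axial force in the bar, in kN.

P ≈ 32 kN (compressive)

If the supports were absent, the total length change would be Σ αᵢΔT Lᵢ = 12.8×10⁻⁶×28×330 + 10.8×10⁻⁶×28×500 + 11.4×10⁻⁶×28×600 = 0.461 mm.
Since the ends are fixed, an axial force P builds up, equal in every segment, with P · Σ Lᵢ/(AᵢEᵢ) = δ_free.
Σ Lᵢ/(AᵢEᵢ) = 330/(875×197×10³) + 500/(2200×25×10³) + 600/(850×207×10³) = 1.442×10⁻⁵ mm/N.
P = 0.461 / 1.442×10⁻⁵ = 31980 N = 31.98 kN, compressive.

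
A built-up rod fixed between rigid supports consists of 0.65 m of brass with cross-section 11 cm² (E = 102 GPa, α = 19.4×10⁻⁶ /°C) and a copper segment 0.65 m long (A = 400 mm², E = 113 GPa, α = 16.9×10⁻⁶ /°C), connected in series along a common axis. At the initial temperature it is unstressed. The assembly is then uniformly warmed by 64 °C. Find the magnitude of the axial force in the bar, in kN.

P ≈ 74.9 kN (compressive)

If the supports were absent, the total length change would be Σ αᵢΔT Lᵢ = 19.4×10⁻⁶×64×650 + 16.9×10⁻⁶×64×650 = 1.51 mm.
The walls prevent any net length change, so an axial force P (same in every segment) develops. Compatibility: P · Σ Lᵢ/(AᵢEᵢ) = δ_free.
Σ Lᵢ/(AᵢEᵢ) = 650/(1100×102×10³) + 650/(400×113×10³) = 2.017×10⁻⁵ mm/N.
Hence P = δ_free / Σ(L/AE) = 1.51/2.017×10⁻⁵ = 74.85 kN (compressive).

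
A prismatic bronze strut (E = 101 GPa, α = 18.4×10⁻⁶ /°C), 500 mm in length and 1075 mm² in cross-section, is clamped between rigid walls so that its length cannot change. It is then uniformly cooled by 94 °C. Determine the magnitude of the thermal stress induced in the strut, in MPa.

σ ≈ 175 MPa (tensile)

Because both ends are immovable the net strain is zero, and the suppressed thermal strain is αΔT = 18.4×10⁻⁶ × 94 = 1729.6×10⁻⁶.
The stress required to suppress this strain is σ = Eε = 101×10³ × 1729.6×10⁻⁶ = 174.7 MPa, tensile since the strut is trying to contract.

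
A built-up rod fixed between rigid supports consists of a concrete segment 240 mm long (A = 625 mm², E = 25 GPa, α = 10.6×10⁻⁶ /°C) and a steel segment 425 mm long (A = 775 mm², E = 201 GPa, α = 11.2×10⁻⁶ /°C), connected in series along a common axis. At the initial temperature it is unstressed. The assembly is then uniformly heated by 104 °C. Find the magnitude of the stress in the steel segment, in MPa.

σ ≈ 54.2 MPa (compressive)

With the walls removed the bar would change length by δ_free = Σ αᵢΔT Lᵢ = 10.6×10⁻⁶×104×240 + 11.2×10⁻⁶×104×425 = 0.7596 mm.
The rigid supports impose zero overall length change; the single axial force P common to all segments must satisfy P Σ Lᵢ/(AᵢEᵢ) = δ_free.
Σ Lᵢ/(AᵢEᵢ) = 240/(625×25×10³) + 425/(775×201×10³) = 1.809×10⁻⁵ mm/N.
So P = 0.7596 / 1.809×10⁻⁵ = 41.99 kN, compressive.
σ_{steel} = P / A = 41990 / 775 = 54.19 MPa.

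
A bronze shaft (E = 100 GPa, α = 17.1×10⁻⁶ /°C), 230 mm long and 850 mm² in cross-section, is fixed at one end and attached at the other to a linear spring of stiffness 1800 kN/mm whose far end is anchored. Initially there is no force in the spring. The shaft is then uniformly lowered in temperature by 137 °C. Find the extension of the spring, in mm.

δ ≈ 0.0918 mm

Free thermal contraction: δ_free = αΔT L = 17.1×10⁻⁶ × 137 × 230 = 0.5388 mm.
Let P be the tensile force in the spring. The shaft extends elastically by PL/(AE) and the spring stretches by P/k; together these equal δ_free.
So P = δ_free / [L/(AE) + 1/k] = 0.5388 / [ 230/(850×100×10³) + 1/(1800×10³) ].
P = 0.5388 / 3.261×10⁻⁶ = 165200 N.
Spring extension = P/k = 165200/(1800×10³) = 0.09178 mm.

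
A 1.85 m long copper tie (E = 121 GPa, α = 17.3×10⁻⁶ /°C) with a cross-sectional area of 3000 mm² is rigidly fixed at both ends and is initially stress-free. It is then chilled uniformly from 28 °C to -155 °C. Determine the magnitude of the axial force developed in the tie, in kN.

The ends cannot move, so σ = EαΔT = 121×10³ × 17.3×10⁻⁶ × 183 = 383.1 MPa.
Axial force P = σA = 383.1 × 3000 = 1.149×10⁶ N = 1149 kN, tensile.

P ≈ 1150 kN (tensile)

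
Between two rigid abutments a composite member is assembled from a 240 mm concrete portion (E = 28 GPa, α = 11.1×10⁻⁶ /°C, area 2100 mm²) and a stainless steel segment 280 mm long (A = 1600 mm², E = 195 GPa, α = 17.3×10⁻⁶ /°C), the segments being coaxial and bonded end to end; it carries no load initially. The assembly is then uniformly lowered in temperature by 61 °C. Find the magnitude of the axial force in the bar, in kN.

If the supports were absent, the total length change would be Σ αᵢΔT Lᵢ = 11.1×10⁻⁶×61×240 + 17.3×10⁻⁶×61×280 = 0.458 mm.
Since the ends are fixed, an axial force P builds up, equal in every segment, with P · Σ Lᵢ/(AᵢEᵢ) = δ_free.
Σ Lᵢ/(AᵢEᵢ) = 240/(2100×28×10³) + 280/(1600×195×10³) = 4.979×10⁻⁶ mm/N.
Hence P = δ_free / Σ(L/AE) = 0.458/4.979×10⁻⁶ = 91.98 kN (tensile).

P ≈ 92 kN (tensile)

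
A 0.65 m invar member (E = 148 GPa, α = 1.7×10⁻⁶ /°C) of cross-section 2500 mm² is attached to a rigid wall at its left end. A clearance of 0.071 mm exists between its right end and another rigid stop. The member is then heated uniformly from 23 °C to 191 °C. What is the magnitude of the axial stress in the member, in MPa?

σ ≈ 26.1 MPa (compressive)

Unrestrained expansion: δ_free = αΔT L = 1.7×10⁻⁶ × 168 × 650 = 0.1856 mm.
This exceeds the 0.071 mm gap, so the wall pushes back. The portion of expansion that must be recovered elastically is δ_free − gap = 0.1856 − 0.071 = 0.1146 mm.
That suppressed elongation corresponds to σ = E·Δ/L = 148×10³ × 0.1146/650 = 26.1 MPa.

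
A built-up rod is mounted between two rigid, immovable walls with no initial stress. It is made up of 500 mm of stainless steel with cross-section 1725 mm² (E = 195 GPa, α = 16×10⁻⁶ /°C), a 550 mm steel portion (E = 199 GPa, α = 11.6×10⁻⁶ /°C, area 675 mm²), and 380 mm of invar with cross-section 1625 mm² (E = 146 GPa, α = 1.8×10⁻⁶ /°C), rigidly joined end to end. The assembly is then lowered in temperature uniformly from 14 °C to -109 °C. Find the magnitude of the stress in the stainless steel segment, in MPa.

σ ≈ 150 MPa (tensile)

If the supports were absent, the total length change would be Σ αᵢΔT Lᵢ = 16×10⁻⁶×123×500 + 11.6×10⁻⁶×123×550 + 1.8×10⁻⁶×123×380 = 1.853 mm.
The walls prevent any net length change, so an axial force P (same in every segment) develops. Compatibility: P · Σ Lᵢ/(AᵢEᵢ) = δ_free.
Σ Lᵢ/(AᵢEᵢ) = 500/(1725×195×10³) + 550/(675×199×10³) + 380/(1625×146×10³) = 7.183×10⁻⁶ mm/N.
So P = 1.853 / 7.183×10⁻⁶ = 258 kN, tensile.
σ_{stainless steel} = P / A = 258000 / 1725 = 149.5 MPa.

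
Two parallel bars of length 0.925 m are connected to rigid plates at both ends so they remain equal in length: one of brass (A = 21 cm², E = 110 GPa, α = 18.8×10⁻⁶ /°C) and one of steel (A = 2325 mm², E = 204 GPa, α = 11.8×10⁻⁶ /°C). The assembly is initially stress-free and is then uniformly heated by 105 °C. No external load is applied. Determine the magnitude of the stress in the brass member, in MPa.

σ ≈ 54.4 MPa (compressive)

The brass has the larger α, so on heating it would change length more than the steel if both were free. The rigid plates force a common final length, so the brass is put into compression and the steel into tension, with equal and opposite forces P (no external load).
Setting the final lengths equal and cancelling L: (α₁ − α₂)ΔT = P/(A₁E₁) + P/(A₂E₂).
|α₁ − α₂|·ΔT = 7×10⁻⁶ × 105 = 0.000735.
1/(A₁E₁) + 1/(A₂E₂) = 1/(2100×110×10³) + 1/(2325×204×10³) = 6.437×10⁻⁹ N⁻¹.
So P = 0.000735 / 6.437×10⁻⁹ = 114.2 kN.
σ_{brass} = P/A₁ = 114200/2100 = 54.37 MPa, compressive.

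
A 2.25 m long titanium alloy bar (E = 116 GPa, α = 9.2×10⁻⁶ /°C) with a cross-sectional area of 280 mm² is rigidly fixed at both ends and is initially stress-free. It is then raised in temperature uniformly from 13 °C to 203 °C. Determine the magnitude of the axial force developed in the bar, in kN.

The ends cannot move, so σ = EαΔT = 116×10³ × 9.2×10⁻⁶ × 190 = 202.8 MPa.
P = AEαΔT = 280 × 116×10³ × 9.2×10⁻⁶ × 190 = 56.78 kN (compressive).

P ≈ 56.8 kN (compressive)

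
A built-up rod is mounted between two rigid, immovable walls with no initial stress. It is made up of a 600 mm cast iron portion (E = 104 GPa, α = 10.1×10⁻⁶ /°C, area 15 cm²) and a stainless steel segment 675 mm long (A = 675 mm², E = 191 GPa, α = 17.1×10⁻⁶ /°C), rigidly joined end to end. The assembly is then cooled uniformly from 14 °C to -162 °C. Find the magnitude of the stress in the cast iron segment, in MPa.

σ ≈ 227 MPa (tensile)

With the walls removed the bar would change length by δ_free = Σ αᵢΔT Lᵢ = 10.1×10⁻⁶×176×600 + 17.1×10⁻⁶×176×675 = 3.098 mm.
The walls prevent any net length change, so an axial force P (same in every segment) develops. Compatibility: P · Σ Lᵢ/(AᵢEᵢ) = δ_free.
Σ Lᵢ/(AᵢEᵢ) = 600/(1500×104×10³) + 675/(675×191×10³) = 9.082×10⁻⁶ mm/N.
P = 3.098 / 9.082×10⁻⁶ = 341100 N = 341.1 kN, tensile.
σ_{cast iron} = P / A = 341100 / 1500 = 227.4 MPa.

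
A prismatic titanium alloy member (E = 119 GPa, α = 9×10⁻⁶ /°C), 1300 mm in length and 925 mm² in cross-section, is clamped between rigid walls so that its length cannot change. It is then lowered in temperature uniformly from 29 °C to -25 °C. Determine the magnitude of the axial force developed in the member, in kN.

P ≈ 53.5 kN (tensile)

The ends cannot move, so σ = EαΔT = 119×10³ × 9×10⁻⁶ × 54 = 57.83 MPa.
Then P = σA = 57.83 × 925 mm² = 53.5 kN, tensile.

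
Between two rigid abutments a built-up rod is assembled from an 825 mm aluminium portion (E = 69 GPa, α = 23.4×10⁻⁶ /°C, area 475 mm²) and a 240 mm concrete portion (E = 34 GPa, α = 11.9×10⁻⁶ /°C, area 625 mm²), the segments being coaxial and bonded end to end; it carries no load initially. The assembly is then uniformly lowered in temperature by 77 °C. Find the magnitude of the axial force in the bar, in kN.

P ≈ 46.8 kN (tensile)

Free thermal contraction of the whole bar: Σ αᵢΔT Lᵢ = 23.4×10⁻⁶×77×825 + 11.9×10⁻⁶×77×240 = 1.706 mm.
Since the ends are fixed, an axial force P builds up, equal in every segment, with P · Σ Lᵢ/(AᵢEᵢ) = δ_free.
The series flexibility is Σ Lᵢ/(AᵢEᵢ) = 825/(475×69×10³) + 240/(625×34×10³) = 3.647×10⁻⁵ mm/N.
Hence P = δ_free / Σ(L/AE) = 1.706/3.647×10⁻⁵ = 46.79 kN (tensile).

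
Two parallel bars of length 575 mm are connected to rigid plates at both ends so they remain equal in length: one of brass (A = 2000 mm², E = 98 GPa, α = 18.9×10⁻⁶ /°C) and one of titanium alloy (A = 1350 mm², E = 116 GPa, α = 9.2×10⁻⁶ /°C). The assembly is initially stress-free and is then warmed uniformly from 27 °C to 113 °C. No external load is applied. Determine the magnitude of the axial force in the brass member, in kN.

P ≈ 72.6 kN (compressive in the brass)

Equilibrium of a rigid end plate with no external load gives equal and opposite internal forces ±P in the two members. Since α_{brass} > α_{titanium alloy}, heating drives the brass into compression and the titanium alloy into tension.
Compatibility of the two members (thermal + elastic change equal): (α₁ − α₂)ΔT = P·[1/(A₁E₁) + 1/(A₂E₂)].
|α₁ − α₂|·ΔT = 9.7×10⁻⁶ × 86 = 0.0008342.
1/(A₁E₁) + 1/(A₂E₂) = 1/(2000×98×10³) + 1/(1350×116×10³) = 1.149×10⁻⁸ N⁻¹.
P = 0.0008342 / 1.149×10⁻⁸ = 72620 N = 72.62 kN.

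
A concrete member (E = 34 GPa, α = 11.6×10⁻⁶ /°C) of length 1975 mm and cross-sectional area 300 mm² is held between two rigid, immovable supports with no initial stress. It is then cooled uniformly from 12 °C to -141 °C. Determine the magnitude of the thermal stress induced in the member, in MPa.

Because both ends are immovable the net strain is zero, and the suppressed thermal strain is αΔT = 11.6×10⁻⁶ × 153 = 1774.8×10⁻⁶.
The stress required to suppress this strain is σ = Eε = 34×10³ × 1774.8×10⁻⁶ = 60.34 MPa, tensile since the member is trying to contract.

σ ≈ 60.3 MPa (tensile)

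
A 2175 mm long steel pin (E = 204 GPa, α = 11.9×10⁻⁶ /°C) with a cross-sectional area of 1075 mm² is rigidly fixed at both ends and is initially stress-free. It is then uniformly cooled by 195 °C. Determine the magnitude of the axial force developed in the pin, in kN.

The ends cannot move, so σ = EαΔT = 204×10³ × 11.9×10⁻⁶ × 195 = 473.4 MPa.
Axial force P = σA = 473.4 × 1075 = 508900 N = 508.9 kN, tensile.

P ≈ 509 kN (tensile)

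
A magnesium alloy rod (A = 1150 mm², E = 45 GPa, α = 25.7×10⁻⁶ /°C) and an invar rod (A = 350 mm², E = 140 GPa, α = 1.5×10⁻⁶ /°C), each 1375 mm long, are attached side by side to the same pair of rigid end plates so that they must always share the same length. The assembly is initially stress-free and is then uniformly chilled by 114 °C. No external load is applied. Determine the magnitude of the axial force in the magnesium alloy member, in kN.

Both members must finish at the same length. With the larger α, the magnesium alloy tends to over-contract; the plates restrain it, putting the magnesium alloy in tension and the invar in compression. With no external load the two internal forces are equal and opposite, magnitude P.
Compatibility of the two members (thermal + elastic change equal): (α₁ − α₂)ΔT = P·[1/(A₁E₁) + 1/(A₂E₂)].
|α₁ − α₂|·ΔT = 24.2×10⁻⁶ × 114 = 0.002759.
1/(A₁E₁) + 1/(A₂E₂) = 1/(1150×45×10³) + 1/(350×140×10³) = 3.973×10⁻⁸ N⁻¹.
P = 0.002759 / 3.973×10⁻⁸ = 69440 N = 69.44 kN.

P ≈ 69.4 kN (tensile in the magnesium alloy)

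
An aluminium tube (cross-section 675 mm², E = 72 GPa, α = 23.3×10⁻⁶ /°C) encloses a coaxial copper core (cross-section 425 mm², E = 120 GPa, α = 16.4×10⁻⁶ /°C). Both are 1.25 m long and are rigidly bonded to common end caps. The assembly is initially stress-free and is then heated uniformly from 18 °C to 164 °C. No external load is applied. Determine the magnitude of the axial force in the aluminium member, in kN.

P ≈ 25.1 kN (compressive in the aluminium)

Equilibrium of a rigid end plate with no external load gives equal and opposite internal forces ±P in the two members. Since α_{aluminium} > α_{copper}, heating drives the aluminium into compression and the copper into tension.
Equating the net (thermal + elastic) strains gives |α₁ − α₂|·ΔT = P·[1/(A₁E₁) + 1/(A₂E₂)].
|α₁ − α₂|·ΔT = 6.9×10⁻⁶ × 146 = 0.001007.
1/(A₁E₁) + 1/(A₂E₂) = 1/(675×72×10³) + 1/(425×120×10³) = 4.018×10⁻⁸ N⁻¹.
P = 0.001007 / 4.018×10⁻⁸ = 25070 N = 25.07 kN.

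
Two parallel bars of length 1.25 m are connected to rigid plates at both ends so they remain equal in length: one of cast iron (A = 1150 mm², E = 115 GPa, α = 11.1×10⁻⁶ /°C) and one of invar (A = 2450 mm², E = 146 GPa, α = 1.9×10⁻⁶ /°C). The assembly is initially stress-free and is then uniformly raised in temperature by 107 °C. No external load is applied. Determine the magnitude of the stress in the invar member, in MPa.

Both members must finish at the same length. With the larger α, the cast iron tends to over-expand; the plates restrain it, putting the cast iron in compression and the invar in tension. With no external load the two internal forces are equal and opposite, magnitude P.
Compatibility of the two members (thermal + elastic change equal): (α₁ − α₂)ΔT = P·[1/(A₁E₁) + 1/(A₂E₂)].
|α₁ − α₂|·ΔT = 9.2×10⁻⁶ × 107 = 0.0009844.
1/(A₁E₁) + 1/(A₂E₂) = 1/(1150×115×10³) + 1/(2450×146×10³) = 1.036×10⁻⁸ N⁻¹.
P = 0.0009844 / 1.036×10⁻⁸ = 95050 N = 95.05 kN.
σ_{invar} = P/A₂ = 95050/2450 = 38.79 MPa, tensile.

σ ≈ 38.8 MPa (tensile)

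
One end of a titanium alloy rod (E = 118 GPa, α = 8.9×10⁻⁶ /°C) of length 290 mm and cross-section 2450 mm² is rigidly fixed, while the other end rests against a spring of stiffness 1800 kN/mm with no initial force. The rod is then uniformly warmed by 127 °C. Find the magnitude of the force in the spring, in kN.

P ≈ 210 kN

The unrestrained thermal change is αΔT L = 8.9×10⁻⁶ × 127 × 290 = 0.3278 mm.
With a force P in the spring, the elastic change of the rod is PL/(AE) and that of the spring is P/k; compatibility requires their sum to equal δ_free.
So P = δ_free / [L/(AE) + 1/k] = 0.3278 / [ 290/(2450×118×10³) + 1/(1800×10³) ].
P = 0.3278 / 1.559×10⁻⁶ = 210300 N.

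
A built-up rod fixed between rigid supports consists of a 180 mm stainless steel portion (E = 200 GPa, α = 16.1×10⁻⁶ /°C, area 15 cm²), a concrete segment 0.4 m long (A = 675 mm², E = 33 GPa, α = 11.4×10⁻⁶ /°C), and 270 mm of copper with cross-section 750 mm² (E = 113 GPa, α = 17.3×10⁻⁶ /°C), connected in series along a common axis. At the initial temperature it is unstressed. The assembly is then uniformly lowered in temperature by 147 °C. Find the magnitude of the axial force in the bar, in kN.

With the walls removed the bar would change length by δ_free = Σ αᵢΔT Lᵢ = 16.1×10⁻⁶×147×180 + 11.4×10⁻⁶×147×400 + 17.3×10⁻⁶×147×270 = 1.783 mm.
The rigid supports impose zero overall length change; the single axial force P common to all segments must satisfy P Σ Lᵢ/(AᵢEᵢ) = δ_free.
The series flexibility is Σ Lᵢ/(AᵢEᵢ) = 180/(1500×200×10³) + 400/(675×33×10³) + 270/(750×113×10³) = 2.174×10⁻⁵ mm/N.
P = 1.783 / 2.174×10⁻⁵ = 82000 N = 82 kN, tensile.

P ≈ 82 kN (tensile)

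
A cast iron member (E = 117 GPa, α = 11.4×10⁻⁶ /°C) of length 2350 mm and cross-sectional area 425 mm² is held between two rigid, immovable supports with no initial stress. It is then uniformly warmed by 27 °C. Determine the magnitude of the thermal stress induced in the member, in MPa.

σ ≈ 36 MPa (compressive)

Because both ends are immovable the net strain is zero, and the suppressed thermal strain is αΔT = 11.4×10⁻⁶ × 27 = 307.8×10⁻⁶.
σ = EαΔT = 117×10³ × 11.4×10⁻⁶ × 27 = 36.01 MPa (compressive; the member is trying to expand).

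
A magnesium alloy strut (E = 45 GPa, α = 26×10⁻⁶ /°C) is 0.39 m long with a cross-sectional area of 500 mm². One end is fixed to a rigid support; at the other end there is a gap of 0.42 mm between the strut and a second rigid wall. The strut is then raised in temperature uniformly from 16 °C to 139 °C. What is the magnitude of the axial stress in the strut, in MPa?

σ ≈ 95.4 MPa (compressive)

Unrestrained expansion: δ_free = αΔT L = 26×10⁻⁶ × 123 × 390 = 1.247 mm.
This exceeds the 0.42 mm gap, so the wall pushes back. The portion of expansion that must be recovered elastically is δ_free − gap = 1.247 − 0.42 = 0.8272 mm.
So σ = E(δ_free − g)/L = 45×10³ × 0.8272/390 = 95.45 MPa.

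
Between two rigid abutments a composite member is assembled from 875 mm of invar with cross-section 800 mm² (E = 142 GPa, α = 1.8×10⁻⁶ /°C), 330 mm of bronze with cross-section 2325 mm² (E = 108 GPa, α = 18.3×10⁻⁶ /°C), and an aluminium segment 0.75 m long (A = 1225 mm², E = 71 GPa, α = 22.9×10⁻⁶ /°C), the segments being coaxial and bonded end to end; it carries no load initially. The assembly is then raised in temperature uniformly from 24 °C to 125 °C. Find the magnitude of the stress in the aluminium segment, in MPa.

If the supports were absent, the total length change would be Σ αᵢΔT Lᵢ = 1.8×10⁻⁶×101×875 + 18.3×10⁻⁶×101×330 + 22.9×10⁻⁶×101×750 = 2.504 mm.
The walls prevent any net length change, so an axial force P (same in every segment) develops. Compatibility: P · Σ Lᵢ/(AᵢEᵢ) = δ_free.
The series flexibility is Σ Lᵢ/(AᵢEᵢ) = 875/(800×142×10³) + 330/(2325×108×10³) + 750/(1225×71×10³) = 1.764×10⁻⁵ mm/N.
Hence P = δ_free / Σ(L/AE) = 2.504/1.764×10⁻⁵ = 141.9 kN (compressive).
σ_{aluminium} = P / A = 141900 / 1225 = 115.9 MPa.

σ ≈ 116 MPa (compressive)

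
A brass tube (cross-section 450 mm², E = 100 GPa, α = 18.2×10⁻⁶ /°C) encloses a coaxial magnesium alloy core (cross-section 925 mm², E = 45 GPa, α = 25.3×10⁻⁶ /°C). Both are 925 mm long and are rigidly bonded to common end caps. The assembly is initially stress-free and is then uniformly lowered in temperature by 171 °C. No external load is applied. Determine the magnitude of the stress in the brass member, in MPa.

σ ≈ 58.3 MPa (compressive)

Both members must finish at the same length. With the larger α, the magnesium alloy tends to over-contract; the plates restrain it, putting the magnesium alloy in tension and the brass in compression. With no external load the two internal forces are equal and opposite, magnitude P.
Equating the net (thermal + elastic) strains gives |α₁ − α₂|·ΔT = P·[1/(A₁E₁) + 1/(A₂E₂)].
|α₁ − α₂|·ΔT = 7.1×10⁻⁶ × 171 = 0.001214.
1/(A₁E₁) + 1/(A₂E₂) = 1/(450×100×10³) + 1/(925×45×10³) = 4.625×10⁻⁸ N⁻¹.
So P = 0.001214 / 4.625×10⁻⁸ = 26.25 kN.
σ_{brass} = P/A₁ = 26250/450 = 58.34 MPa, compressive.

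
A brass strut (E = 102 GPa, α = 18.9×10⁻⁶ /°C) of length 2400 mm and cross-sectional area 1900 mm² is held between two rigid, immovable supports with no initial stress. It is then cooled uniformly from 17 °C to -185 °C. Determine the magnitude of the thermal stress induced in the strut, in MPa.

The supports are rigid, so the total axial strain is zero. The restrained thermal strain is ε = αΔT = 18.9×10⁻⁶ × 202 = 3817.8×10⁻⁶.
Hence σ = E·αΔT = 102×10³ × 3817.8×10⁻⁶ = 389.4 MPa, tensile.

σ ≈ 389 MPa (tensile)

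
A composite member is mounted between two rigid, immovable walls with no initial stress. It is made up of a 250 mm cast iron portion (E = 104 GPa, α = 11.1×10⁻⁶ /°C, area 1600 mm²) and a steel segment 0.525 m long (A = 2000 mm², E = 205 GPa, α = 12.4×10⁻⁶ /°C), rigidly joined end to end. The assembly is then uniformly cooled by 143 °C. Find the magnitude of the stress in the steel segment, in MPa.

σ ≈ 239 MPa (tensile)

If the supports were absent, the total length change would be Σ αᵢΔT Lᵢ = 11.1×10⁻⁶×143×250 + 12.4×10⁻⁶×143×525 = 1.328 mm.
The walls prevent any net length change, so an axial force P (same in every segment) develops. Compatibility: P · Σ Lᵢ/(AᵢEᵢ) = δ_free.
Σ Lᵢ/(AᵢEᵢ) = 250/(1600×104×10³) + 525/(2000×205×10³) = 2.783×10⁻⁶ mm/N.
P = 1.328 / 2.783×10⁻⁶ = 477100 N = 477.1 kN, tensile.
σ_{steel} = P / A = 477100 / 2000 = 238.6 MPa.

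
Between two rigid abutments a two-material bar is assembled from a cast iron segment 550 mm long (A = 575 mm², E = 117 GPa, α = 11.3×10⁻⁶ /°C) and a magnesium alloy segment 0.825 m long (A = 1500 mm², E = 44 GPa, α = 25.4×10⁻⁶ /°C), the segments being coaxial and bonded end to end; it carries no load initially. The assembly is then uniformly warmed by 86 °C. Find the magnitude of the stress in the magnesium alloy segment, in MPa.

With the walls removed the bar would change length by δ_free = Σ αᵢΔT Lᵢ = 11.3×10⁻⁶×86×550 + 25.4×10⁻⁶×86×825 = 2.337 mm.
The rigid supports impose zero overall length change; the single axial force P common to all segments must satisfy P Σ Lᵢ/(AᵢEᵢ) = δ_free.
The series flexibility is Σ Lᵢ/(AᵢEᵢ) = 550/(575×117×10³) + 825/(1500×44×10³) = 2.068×10⁻⁵ mm/N.
P = 2.337 / 2.068×10⁻⁵ = 113000 N = 113 kN, compressive.
σ_{magnesium alloy} = P / A = 113000 / 1500 = 75.34 MPa.

σ ≈ 75.3 MPa (compressive)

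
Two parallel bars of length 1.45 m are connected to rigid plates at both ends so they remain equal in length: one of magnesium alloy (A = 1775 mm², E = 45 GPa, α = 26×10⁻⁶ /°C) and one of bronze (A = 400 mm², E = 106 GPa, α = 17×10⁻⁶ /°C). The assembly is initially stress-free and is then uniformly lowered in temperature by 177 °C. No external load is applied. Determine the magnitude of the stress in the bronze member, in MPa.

σ ≈ 110 MPa (compressive)

The magnesium alloy has the larger α, so on cooling it would change length more than the bronze if both were free. The rigid plates force a common final length, so the magnesium alloy is put into tension and the bronze into compression, with equal and opposite forces P (no external load).
Equating the net (thermal + elastic) strains gives |α₁ − α₂|·ΔT = P·[1/(A₁E₁) + 1/(A₂E₂)].
|α₁ − α₂|·ΔT = 9×10⁻⁶ × 177 = 0.001593.
1/(A₁E₁) + 1/(A₂E₂) = 1/(1775×45×10³) + 1/(400×106×10³) = 3.61×10⁻⁸ N⁻¹.
So P = 0.001593 / 3.61×10⁻⁸ = 44.12 kN.
σ_{bronze} = P/A₂ = 44120/400 = 110.3 MPa, compressive.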